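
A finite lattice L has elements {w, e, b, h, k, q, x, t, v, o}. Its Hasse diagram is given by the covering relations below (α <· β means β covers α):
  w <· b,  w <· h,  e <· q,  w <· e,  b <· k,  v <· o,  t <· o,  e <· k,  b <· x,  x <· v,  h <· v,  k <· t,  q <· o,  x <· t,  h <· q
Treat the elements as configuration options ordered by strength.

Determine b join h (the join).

Common upper bounds of {b, h}: o, v.
The least among these is v.

v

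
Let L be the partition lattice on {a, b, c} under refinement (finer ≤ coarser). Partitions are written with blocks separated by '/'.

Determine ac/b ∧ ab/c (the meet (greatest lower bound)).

Common lower bounds of {ac/b, ab/c}: a/b/c.
The greatest among these is a/b/c.

a/b/c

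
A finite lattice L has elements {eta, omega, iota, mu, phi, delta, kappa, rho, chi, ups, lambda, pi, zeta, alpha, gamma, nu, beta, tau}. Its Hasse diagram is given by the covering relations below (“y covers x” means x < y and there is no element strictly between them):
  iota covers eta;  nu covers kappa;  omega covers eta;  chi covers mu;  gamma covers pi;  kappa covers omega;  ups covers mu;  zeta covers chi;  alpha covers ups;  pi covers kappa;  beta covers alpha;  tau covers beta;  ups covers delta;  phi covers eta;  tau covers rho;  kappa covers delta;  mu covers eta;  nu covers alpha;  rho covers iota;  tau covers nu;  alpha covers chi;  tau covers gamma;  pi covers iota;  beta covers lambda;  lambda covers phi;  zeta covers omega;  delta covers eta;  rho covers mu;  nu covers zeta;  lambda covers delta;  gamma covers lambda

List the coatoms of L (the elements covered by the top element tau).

The coatoms are exactly the elements covered by tau: beta, gamma, nu, rho.

beta, gamma, nu, rho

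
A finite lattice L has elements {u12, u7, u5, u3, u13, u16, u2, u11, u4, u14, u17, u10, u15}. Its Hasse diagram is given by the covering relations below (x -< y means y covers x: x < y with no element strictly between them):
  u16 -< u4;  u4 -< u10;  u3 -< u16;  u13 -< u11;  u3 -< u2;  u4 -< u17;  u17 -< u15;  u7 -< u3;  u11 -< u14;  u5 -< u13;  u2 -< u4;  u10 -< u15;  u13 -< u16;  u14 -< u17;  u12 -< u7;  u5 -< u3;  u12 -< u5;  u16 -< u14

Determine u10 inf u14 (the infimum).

Common lower bounds of {u10, u14}: u12, u13, u16, u3, u5, u7.
The greatest among these is u16.

u16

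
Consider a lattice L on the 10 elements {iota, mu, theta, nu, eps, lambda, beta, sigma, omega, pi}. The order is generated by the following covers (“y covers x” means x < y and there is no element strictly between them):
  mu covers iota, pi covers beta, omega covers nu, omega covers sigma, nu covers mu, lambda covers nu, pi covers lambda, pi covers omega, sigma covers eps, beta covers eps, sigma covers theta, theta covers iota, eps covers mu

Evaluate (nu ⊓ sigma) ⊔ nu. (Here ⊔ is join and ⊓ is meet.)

nu

nu ∧ sigma = mu
mu ∨ nu = nu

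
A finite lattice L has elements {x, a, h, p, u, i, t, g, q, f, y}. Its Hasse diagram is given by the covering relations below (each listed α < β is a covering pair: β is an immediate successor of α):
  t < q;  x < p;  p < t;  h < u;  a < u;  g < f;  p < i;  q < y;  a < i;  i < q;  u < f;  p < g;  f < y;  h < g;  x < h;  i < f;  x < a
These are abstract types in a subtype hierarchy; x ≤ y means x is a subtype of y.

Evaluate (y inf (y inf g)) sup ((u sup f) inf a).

f

y ∧ g = g
y ∧ g = g
u ∨ f = f
f ∧ a = a
g ∨ a = f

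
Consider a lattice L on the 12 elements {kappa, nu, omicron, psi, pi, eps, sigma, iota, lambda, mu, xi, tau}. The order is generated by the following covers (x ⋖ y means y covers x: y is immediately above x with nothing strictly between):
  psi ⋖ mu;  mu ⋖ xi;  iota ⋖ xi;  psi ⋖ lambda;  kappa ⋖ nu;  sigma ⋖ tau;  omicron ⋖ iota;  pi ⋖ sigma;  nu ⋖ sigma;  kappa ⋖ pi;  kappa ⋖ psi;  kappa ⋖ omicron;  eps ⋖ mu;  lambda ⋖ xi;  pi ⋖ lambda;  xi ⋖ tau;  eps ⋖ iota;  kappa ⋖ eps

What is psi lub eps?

Common upper bounds of {psi, eps}: mu, tau, xi.
The least among these is mu.

mu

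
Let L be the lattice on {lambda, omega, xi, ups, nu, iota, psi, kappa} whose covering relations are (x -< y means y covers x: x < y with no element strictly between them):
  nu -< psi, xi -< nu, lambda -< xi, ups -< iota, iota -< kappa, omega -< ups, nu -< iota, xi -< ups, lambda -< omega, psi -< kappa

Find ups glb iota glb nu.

Common lower bounds of {ups, iota, nu}: lambda, xi.
The greatest among these is xi.

xi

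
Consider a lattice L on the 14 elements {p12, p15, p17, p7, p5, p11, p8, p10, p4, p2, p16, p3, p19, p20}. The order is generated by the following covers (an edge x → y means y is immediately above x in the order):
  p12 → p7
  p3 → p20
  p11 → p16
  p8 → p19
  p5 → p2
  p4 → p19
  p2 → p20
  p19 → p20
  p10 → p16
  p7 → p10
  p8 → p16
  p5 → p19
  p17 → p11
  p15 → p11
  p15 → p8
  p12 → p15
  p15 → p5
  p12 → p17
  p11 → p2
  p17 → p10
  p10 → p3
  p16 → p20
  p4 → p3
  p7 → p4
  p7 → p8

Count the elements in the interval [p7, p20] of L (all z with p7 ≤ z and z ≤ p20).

8

The interval [p7, p20] = {p10, p16, p19, p20, p3, p4, p7, p8}, which has 8 elements.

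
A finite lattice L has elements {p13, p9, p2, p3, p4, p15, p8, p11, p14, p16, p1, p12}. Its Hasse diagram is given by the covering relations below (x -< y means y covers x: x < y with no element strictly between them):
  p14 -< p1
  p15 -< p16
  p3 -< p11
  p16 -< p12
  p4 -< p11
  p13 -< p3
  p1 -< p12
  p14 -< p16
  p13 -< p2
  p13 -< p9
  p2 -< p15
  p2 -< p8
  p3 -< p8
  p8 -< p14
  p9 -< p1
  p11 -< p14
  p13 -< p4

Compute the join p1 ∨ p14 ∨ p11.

Common upper bounds of {p1, p14, p11}: p1, p12.
The least among these is p1.

p1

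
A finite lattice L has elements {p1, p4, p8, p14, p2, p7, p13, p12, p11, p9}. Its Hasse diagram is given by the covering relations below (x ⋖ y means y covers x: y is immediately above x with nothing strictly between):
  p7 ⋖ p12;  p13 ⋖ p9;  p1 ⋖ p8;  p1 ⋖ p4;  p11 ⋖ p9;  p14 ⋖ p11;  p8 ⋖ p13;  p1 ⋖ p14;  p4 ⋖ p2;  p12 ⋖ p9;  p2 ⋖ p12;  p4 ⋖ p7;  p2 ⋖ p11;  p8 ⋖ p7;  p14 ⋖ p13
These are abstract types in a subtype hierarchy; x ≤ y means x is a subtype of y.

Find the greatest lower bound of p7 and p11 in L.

Common lower bounds of {p7, p11}: p1, p4.
The greatest among these is p4.

p4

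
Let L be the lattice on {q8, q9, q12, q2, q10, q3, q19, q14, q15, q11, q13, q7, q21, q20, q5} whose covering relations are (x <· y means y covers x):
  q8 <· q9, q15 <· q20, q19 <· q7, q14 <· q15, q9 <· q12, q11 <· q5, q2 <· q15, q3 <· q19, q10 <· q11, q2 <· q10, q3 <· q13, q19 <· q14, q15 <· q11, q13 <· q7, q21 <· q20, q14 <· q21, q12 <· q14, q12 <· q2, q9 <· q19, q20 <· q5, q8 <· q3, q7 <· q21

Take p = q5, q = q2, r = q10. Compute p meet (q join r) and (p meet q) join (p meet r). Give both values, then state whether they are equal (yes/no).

q join r = q10, so p meet (q join r) = q5 meet q10 = q10.
p meet q = q2 and p meet r = q10, so (p meet q) join (p meet r) = q2 join q10 = q10.
Equal: yes.

q10; q10; yes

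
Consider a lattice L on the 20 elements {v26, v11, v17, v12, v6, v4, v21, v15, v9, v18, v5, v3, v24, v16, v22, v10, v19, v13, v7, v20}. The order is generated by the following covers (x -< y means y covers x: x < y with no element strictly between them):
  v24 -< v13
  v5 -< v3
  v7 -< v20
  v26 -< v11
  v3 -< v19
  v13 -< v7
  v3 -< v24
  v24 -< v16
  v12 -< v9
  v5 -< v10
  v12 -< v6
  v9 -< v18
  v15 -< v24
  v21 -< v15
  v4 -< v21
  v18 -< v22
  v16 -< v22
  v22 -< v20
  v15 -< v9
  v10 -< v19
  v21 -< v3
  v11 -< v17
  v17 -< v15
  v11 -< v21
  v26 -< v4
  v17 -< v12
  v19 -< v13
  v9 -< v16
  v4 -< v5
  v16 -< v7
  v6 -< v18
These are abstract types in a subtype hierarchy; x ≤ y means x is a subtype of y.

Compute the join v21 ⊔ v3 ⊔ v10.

Common upper bounds of {v21, v3, v10}: v13, v19, v20, v7.
The least among these is v19.

v19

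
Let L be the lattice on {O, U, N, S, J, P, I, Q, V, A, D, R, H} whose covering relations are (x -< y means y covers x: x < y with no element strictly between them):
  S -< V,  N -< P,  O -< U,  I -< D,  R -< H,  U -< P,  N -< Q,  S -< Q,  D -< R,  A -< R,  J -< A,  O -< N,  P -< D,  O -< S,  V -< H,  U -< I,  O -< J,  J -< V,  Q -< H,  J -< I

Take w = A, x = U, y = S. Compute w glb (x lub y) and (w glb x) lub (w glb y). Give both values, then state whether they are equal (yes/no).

x lub y = H, so w glb (x lub y) = A glb H = A.
w glb x = O and w glb y = O, so (w glb x) lub (w glb y) = O lub O = O.
Equal: no.

A; O; no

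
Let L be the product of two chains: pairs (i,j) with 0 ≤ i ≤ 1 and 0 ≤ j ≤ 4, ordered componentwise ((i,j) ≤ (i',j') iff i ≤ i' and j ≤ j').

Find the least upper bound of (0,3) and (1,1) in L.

Common upper bounds of {(0,3), (1,1)}: (1,3), (1,4).
The least among these is (1,3).

(1,3)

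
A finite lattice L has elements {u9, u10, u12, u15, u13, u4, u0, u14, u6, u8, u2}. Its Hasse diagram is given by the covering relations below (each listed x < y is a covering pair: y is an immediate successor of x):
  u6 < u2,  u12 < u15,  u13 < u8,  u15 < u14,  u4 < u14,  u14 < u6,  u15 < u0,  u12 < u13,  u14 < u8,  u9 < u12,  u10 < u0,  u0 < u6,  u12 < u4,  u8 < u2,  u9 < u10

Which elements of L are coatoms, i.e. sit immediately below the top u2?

The coatoms are exactly the elements covered by u2: u6, u8.

u6, u8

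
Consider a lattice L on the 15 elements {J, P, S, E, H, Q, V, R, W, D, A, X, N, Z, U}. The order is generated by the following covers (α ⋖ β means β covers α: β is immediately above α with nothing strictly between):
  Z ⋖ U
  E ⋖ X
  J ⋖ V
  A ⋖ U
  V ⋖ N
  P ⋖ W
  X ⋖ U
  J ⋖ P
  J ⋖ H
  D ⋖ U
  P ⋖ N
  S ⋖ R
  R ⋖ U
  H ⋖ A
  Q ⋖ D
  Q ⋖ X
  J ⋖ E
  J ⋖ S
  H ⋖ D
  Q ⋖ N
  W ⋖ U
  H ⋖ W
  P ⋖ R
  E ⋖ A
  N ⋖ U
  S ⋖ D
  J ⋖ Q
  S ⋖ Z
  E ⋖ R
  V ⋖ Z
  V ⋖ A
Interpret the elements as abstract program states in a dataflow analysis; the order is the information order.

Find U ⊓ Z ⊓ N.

V

Common lower bounds of {U, Z, N}: J, V.
The greatest among these is V.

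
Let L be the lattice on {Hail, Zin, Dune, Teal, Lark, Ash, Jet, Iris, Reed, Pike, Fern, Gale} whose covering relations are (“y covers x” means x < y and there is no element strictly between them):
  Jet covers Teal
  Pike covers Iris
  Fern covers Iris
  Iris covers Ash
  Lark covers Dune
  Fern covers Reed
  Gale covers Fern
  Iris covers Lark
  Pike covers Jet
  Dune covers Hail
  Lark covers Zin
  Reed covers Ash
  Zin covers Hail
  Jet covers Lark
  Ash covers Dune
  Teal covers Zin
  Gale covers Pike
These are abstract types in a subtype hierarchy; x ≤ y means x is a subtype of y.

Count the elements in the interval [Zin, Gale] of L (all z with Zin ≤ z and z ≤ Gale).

8

The interval [Zin, Gale] = {Fern, Gale, Iris, Jet, Lark, Pike, Teal, Zin}, which has 8 elements.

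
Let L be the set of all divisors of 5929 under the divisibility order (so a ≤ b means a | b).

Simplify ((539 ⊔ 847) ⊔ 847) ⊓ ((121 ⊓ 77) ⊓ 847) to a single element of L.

11

539 ∨ 847 = 5929
5929 ∨ 847 = 5929
121 ∧ 77 = 11
11 ∧ 847 = 11
5929 ∧ 11 = 11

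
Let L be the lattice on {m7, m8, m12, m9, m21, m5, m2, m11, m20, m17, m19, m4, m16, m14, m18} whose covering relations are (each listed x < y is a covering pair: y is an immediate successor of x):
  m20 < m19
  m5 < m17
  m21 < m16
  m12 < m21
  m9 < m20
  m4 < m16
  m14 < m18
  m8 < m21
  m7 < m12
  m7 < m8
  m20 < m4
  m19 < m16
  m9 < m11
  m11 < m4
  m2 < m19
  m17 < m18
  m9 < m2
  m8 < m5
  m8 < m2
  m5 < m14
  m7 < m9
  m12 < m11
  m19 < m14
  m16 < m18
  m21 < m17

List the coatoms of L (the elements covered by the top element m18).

The coatoms are exactly the elements covered by m18: m14, m16, m17.

m14, m16, m17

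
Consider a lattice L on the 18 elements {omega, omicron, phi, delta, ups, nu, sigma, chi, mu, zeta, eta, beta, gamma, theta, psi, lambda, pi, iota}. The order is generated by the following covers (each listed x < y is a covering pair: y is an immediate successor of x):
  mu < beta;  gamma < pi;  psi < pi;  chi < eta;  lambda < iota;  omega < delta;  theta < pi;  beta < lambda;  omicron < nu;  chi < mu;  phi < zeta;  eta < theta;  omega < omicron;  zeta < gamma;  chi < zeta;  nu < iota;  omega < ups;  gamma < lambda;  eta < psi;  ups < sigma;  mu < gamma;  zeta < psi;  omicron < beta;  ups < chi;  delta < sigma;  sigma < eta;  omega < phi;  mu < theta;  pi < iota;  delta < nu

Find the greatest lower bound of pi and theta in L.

theta

Common lower bounds of {pi, theta}: chi, delta, eta, mu, omega, sigma, theta, ups.
The greatest among these is theta.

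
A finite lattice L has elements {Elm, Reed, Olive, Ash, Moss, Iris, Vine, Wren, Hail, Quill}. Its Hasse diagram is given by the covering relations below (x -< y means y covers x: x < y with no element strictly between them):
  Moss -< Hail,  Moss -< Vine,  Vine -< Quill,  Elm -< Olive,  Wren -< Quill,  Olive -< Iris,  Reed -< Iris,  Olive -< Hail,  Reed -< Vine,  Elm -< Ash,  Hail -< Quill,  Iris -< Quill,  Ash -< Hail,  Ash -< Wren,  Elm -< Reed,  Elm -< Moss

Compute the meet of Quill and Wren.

Wren

Common lower bounds of {Quill, Wren}: Ash, Elm, Wren.
The greatest among these is Wren.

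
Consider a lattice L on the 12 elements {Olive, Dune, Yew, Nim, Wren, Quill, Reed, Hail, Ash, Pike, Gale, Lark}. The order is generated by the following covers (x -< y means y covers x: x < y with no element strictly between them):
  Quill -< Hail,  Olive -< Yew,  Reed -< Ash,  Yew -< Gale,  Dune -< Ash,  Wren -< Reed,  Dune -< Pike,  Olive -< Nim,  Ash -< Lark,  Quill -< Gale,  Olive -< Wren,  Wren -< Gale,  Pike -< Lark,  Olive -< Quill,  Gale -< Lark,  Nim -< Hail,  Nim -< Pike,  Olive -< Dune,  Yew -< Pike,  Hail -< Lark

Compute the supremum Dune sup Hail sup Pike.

Lark

Common upper bounds of {Dune, Hail, Pike}: Lark.
The least among these is Lark.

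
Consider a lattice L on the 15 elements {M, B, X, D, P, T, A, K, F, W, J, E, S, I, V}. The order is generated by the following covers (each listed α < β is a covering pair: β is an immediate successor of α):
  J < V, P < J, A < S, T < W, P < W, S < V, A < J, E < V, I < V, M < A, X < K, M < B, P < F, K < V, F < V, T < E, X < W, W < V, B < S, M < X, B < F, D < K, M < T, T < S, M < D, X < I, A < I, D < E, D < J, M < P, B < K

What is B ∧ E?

M

Common lower bounds of {B, E}: M.
The greatest among these is M.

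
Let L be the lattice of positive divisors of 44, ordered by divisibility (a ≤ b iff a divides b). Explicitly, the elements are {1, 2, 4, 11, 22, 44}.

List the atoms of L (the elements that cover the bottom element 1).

11, 2

The atoms are exactly the elements that cover 1: 11, 2.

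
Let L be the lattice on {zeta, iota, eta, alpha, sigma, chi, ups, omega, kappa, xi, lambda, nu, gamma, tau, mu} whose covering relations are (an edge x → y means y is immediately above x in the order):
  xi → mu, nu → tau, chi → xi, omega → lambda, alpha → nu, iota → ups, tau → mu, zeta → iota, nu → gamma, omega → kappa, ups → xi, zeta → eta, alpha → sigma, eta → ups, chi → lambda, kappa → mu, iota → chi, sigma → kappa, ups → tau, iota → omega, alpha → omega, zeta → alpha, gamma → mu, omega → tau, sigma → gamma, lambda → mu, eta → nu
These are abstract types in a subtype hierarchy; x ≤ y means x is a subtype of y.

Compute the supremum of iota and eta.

Common upper bounds of {iota, eta}: mu, tau, ups, xi.
The least among these is ups.

ups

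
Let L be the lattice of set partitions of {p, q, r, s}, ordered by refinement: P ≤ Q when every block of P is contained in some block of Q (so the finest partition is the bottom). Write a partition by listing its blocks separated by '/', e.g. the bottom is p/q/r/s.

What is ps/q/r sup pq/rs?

The join of ps/q/r and pq/rs merges any blocks that overlap across the partitions, giving pqrs.

pqrs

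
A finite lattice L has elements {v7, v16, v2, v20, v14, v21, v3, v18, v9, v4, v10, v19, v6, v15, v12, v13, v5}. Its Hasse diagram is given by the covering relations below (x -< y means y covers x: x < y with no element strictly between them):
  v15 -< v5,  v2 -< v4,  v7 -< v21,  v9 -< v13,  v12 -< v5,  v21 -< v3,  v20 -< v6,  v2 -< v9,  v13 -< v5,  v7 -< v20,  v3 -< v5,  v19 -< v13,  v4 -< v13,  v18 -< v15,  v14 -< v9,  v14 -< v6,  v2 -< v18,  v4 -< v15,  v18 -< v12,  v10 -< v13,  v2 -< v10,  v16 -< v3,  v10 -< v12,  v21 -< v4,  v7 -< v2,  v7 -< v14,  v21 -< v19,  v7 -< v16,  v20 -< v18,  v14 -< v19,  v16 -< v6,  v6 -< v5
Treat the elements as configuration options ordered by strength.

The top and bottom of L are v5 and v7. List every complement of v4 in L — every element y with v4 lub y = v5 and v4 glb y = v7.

v16, v6

Need y with v4 ∨ y = v5 and v4 ∧ y = v7.
Checking each element gives: v16, v6.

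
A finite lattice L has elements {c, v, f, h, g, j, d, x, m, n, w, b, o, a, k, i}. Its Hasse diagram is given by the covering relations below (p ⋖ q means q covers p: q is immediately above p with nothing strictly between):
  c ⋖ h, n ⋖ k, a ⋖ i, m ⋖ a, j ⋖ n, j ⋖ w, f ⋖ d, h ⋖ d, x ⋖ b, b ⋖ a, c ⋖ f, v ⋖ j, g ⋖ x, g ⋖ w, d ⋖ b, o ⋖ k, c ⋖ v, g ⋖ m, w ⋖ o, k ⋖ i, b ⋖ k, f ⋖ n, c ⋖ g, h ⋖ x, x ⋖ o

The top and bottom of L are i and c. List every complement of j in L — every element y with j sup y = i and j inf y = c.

a, m

Need y with j ∨ y = i and j ∧ y = c.
Checking each element gives: a, m.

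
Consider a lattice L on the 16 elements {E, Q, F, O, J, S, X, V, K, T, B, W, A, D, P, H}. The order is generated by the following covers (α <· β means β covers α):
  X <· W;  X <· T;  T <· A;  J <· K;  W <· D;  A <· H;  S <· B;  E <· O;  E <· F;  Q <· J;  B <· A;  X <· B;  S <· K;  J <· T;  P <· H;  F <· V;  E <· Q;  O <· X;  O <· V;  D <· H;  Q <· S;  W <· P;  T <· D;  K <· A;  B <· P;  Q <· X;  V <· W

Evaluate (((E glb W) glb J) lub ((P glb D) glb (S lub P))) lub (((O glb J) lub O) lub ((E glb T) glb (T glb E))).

W

E ∧ W = E
E ∧ J = E
P ∧ D = W
S ∨ P = P
W ∧ P = W
E ∨ W = W
O ∧ J = E
E ∨ O = O
E ∧ T = E
T ∧ E = E
E ∧ E = E
O ∨ E = O
W ∨ O = W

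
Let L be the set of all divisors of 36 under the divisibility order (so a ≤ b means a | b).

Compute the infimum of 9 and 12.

In the divisibility order, the meet is the greatest common divisor: gcd(9, 12) = 3.

3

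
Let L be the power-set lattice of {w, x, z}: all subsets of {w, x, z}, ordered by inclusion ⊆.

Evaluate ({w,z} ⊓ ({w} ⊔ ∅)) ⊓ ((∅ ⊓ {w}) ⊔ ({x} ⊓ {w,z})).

{w} ∨ ∅ = {w}
{w,z} ∧ {w} = {w}
∅ ∧ {w} = ∅
{x} ∧ {w,z} = ∅
∅ ∨ ∅ = ∅
{w} ∧ ∅ = ∅

∅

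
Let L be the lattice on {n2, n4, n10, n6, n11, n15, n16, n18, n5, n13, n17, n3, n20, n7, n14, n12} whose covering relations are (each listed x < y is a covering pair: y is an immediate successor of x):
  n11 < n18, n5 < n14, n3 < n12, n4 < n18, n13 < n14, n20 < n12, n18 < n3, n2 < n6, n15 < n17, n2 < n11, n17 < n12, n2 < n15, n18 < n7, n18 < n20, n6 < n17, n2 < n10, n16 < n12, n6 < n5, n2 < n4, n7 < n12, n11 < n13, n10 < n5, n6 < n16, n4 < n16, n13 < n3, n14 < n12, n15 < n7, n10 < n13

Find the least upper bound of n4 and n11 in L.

Common upper bounds of {n4, n11}: n12, n18, n20, n3, n7.
The least among these is n18.

n18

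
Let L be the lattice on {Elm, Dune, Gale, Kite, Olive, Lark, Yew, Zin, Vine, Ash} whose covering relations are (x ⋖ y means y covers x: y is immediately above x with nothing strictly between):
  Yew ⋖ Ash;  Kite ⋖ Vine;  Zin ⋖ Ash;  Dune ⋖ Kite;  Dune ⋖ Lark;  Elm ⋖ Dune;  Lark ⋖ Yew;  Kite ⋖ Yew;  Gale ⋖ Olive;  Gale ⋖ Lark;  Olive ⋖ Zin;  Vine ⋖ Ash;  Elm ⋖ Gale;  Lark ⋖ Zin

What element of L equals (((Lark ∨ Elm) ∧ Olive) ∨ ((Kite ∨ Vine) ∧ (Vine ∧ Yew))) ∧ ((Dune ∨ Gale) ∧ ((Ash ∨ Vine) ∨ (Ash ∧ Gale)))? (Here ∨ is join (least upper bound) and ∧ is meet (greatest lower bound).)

Lark

Lark ∨ Elm = Lark
Lark ∧ Olive = Gale
Kite ∨ Vine = Vine
Vine ∧ Yew = Kite
Vine ∧ Kite = Kite
Gale ∨ Kite = Yew
Dune ∨ Gale = Lark
Ash ∨ Vine = Ash
Ash ∧ Gale = Gale
Ash ∨ Gale = Ash
Lark ∧ Ash = Lark
Yew ∧ Lark = Lark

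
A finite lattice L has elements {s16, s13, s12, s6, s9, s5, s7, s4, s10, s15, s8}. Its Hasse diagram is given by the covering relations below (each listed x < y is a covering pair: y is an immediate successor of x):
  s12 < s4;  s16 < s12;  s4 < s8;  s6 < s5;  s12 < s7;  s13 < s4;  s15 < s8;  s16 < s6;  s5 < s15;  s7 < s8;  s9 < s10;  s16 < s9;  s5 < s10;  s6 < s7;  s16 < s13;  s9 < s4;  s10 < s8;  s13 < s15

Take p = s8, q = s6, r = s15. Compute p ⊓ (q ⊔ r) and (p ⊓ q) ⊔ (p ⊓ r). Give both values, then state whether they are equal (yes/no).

s15; s15; yes

q ⊔ r = s15, so p ⊓ (q ⊔ r) = s8 ⊓ s15 = s15.
p ⊓ q = s6 and p ⊓ r = s15, so (p ⊓ q) ⊔ (p ⊓ r) = s6 ⊔ s15 = s15.
Equal: yes.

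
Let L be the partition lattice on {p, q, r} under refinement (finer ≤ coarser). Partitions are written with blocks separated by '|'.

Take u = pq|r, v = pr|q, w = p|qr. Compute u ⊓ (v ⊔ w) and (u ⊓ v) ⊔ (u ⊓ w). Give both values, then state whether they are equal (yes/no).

pq|r; p|q|r; no

v ⊔ w = pqr, so u ⊓ (v ⊔ w) = pq|r ⊓ pqr = pq|r.
u ⊓ v = p|q|r and u ⊓ w = p|q|r, so (u ⊓ v) ⊔ (u ⊓ w) = p|q|r ⊔ p|q|r = p|q|r.
Equal: no.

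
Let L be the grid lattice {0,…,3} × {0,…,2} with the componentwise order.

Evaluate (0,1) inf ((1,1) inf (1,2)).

(1,1) ∧ (1,2) = (1,1)
(0,1) ∧ (1,1) = (0,1)

(0,1)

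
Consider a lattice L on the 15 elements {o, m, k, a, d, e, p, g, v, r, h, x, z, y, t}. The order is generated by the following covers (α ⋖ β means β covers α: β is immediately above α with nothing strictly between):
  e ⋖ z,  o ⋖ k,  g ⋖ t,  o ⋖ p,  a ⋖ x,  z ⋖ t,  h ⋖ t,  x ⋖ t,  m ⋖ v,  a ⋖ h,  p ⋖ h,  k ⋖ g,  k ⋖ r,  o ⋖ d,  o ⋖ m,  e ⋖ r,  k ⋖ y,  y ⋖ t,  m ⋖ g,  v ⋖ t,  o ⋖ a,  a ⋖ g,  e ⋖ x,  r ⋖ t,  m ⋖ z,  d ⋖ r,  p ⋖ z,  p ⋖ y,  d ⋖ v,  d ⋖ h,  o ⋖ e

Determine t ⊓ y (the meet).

Common lower bounds of {t, y}: k, o, p, y.
The greatest among these is y.

y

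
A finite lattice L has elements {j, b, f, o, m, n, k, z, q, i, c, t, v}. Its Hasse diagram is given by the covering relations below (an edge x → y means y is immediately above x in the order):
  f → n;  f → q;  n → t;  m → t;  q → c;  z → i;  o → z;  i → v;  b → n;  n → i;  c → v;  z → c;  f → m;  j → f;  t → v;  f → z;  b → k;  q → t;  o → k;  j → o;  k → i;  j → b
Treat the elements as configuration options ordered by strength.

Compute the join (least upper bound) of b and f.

n

Common upper bounds of {b, f}: i, n, t, v.
The least among these is n.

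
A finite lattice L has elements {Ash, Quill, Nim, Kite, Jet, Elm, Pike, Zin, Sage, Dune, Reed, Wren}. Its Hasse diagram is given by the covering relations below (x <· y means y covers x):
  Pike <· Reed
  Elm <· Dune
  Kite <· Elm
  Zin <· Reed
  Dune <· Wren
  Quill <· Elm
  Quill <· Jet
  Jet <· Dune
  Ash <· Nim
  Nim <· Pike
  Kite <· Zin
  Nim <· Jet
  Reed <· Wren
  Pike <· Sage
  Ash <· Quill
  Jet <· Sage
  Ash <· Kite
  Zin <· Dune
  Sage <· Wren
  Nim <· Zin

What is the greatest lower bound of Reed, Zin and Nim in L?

Nim

Common lower bounds of {Reed, Zin, Nim}: Ash, Nim.
The greatest among these is Nim.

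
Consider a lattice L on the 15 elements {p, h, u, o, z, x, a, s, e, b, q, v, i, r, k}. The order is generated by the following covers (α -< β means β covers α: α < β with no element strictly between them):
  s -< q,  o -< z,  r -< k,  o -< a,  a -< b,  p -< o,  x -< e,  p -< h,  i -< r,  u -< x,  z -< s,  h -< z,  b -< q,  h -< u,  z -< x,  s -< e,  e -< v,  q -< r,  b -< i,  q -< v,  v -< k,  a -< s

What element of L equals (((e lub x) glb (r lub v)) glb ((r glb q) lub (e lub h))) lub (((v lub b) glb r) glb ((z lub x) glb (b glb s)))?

e ∨ x = e
r ∨ v = k
e ∧ k = e
r ∧ q = q
e ∨ h = e
q ∨ e = v
e ∧ v = e
v ∨ b = v
v ∧ r = q
z ∨ x = x
b ∧ s = a
x ∧ a = o
q ∧ o = o
e ∨ o = e

e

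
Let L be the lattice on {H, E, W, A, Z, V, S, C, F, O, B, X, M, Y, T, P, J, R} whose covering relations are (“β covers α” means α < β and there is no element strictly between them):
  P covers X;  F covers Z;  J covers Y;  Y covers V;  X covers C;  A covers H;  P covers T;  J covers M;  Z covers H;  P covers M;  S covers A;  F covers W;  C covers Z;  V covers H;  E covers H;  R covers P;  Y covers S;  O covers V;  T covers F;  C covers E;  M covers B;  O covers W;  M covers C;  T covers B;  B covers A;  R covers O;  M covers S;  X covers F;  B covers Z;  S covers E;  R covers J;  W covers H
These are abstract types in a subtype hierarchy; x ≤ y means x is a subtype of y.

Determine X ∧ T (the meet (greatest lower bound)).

Common lower bounds of {X, T}: F, H, W, Z.
The greatest among these is F.

F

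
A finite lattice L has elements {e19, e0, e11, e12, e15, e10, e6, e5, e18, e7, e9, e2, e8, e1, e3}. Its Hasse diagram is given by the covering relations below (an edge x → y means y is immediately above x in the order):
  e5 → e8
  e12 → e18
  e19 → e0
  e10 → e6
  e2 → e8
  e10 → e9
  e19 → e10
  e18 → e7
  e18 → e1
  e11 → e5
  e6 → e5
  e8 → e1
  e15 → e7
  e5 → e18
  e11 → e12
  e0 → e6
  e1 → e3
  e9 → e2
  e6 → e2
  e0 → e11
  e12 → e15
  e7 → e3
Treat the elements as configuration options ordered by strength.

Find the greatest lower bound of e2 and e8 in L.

Common lower bounds of {e2, e8}: e0, e10, e19, e2, e6, e9.
The greatest among these is e2.

e2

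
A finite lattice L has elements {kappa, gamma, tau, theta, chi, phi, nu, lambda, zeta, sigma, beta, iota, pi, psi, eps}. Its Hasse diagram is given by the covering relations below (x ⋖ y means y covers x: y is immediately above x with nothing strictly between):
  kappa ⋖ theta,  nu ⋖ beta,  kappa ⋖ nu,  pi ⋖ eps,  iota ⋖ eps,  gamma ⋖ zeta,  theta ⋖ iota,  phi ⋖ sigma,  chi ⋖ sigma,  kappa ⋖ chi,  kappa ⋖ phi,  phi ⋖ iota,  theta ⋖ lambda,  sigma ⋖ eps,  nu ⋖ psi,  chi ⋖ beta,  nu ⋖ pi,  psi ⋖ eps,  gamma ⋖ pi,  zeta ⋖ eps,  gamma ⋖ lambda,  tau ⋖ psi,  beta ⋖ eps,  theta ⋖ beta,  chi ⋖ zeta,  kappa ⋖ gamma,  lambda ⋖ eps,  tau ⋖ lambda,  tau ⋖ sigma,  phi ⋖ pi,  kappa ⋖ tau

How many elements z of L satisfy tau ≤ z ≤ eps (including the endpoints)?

The interval [tau, eps] = {eps, lambda, psi, sigma, tau}, which has 5 elements.

5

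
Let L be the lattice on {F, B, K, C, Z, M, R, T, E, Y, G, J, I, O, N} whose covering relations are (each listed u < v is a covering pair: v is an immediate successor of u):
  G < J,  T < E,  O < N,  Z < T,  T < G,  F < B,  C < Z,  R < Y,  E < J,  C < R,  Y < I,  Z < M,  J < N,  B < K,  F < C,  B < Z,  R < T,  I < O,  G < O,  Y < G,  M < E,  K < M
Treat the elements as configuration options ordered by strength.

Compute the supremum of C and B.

Z

Common upper bounds of {C, B}: E, G, J, M, N, O, T, Z.
The least among these is Z.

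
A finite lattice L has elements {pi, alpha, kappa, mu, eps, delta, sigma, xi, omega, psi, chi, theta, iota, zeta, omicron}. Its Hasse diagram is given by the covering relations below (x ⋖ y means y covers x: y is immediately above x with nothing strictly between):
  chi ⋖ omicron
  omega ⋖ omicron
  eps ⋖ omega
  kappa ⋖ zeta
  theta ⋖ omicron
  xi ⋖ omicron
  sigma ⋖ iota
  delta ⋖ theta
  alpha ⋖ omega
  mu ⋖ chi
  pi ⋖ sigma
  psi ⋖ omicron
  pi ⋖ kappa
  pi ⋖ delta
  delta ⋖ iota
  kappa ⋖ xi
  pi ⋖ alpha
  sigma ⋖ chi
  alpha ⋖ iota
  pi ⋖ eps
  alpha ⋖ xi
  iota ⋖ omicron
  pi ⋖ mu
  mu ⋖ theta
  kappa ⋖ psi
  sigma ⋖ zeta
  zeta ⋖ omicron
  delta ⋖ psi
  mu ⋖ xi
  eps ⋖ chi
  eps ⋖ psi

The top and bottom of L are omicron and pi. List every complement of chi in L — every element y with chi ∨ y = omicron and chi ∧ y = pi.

alpha, delta, kappa

Need y with chi ∨ y = omicron and chi ∧ y = pi.
Checking each element gives: alpha, delta, kappa.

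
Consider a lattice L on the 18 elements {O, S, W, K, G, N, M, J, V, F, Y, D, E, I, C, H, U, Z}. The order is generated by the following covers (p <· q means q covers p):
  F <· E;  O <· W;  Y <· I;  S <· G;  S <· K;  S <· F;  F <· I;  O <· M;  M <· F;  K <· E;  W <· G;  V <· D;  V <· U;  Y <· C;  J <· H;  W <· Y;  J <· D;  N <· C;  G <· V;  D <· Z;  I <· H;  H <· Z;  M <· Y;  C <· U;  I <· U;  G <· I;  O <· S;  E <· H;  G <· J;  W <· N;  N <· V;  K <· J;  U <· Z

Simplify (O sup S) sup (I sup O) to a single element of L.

I

O ∨ S = S
I ∨ O = I
S ∨ I = I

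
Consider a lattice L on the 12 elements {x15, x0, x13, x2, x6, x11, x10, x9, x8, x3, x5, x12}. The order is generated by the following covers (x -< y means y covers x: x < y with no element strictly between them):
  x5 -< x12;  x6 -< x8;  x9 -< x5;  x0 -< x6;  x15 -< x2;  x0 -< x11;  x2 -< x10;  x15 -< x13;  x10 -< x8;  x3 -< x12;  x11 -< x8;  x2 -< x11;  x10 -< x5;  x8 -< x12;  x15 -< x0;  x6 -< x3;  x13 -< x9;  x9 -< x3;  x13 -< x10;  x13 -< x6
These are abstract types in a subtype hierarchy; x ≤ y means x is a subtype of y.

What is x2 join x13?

x10

Common upper bounds of {x2, x13}: x10, x12, x5, x8.
The least among these is x10.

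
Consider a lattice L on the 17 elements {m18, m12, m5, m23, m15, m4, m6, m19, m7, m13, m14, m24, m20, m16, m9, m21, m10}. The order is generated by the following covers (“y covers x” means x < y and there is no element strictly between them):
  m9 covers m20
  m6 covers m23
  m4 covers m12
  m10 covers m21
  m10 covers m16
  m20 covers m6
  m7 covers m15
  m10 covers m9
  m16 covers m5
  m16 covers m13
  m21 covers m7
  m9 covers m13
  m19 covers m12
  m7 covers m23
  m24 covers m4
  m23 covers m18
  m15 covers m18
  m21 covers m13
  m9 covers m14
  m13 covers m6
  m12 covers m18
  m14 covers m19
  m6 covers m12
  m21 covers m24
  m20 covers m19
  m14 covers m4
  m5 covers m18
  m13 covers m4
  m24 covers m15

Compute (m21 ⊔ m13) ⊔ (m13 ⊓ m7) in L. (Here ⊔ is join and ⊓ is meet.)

m21

m21 ∨ m13 = m21
m13 ∧ m7 = m23
m21 ∨ m23 = m21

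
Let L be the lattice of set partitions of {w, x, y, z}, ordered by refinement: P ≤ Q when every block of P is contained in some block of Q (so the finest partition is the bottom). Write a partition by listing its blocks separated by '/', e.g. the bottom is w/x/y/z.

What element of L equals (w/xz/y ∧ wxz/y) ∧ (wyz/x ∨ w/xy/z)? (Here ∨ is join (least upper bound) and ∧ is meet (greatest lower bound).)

w/xz/y ∧ wxz/y = w/xz/y
wyz/x ∨ w/xy/z = wxyz
w/xz/y ∧ wxyz = w/xz/y

w/xz/y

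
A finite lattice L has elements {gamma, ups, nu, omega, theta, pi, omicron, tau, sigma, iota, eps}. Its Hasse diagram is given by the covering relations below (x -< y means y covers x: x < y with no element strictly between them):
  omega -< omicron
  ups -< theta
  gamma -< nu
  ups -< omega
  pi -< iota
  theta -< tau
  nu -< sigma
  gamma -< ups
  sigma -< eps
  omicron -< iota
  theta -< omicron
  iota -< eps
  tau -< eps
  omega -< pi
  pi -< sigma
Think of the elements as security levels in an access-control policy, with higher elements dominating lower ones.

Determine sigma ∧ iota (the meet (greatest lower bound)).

Common lower bounds of {sigma, iota}: gamma, omega, pi, ups.
The greatest among these is pi.

pi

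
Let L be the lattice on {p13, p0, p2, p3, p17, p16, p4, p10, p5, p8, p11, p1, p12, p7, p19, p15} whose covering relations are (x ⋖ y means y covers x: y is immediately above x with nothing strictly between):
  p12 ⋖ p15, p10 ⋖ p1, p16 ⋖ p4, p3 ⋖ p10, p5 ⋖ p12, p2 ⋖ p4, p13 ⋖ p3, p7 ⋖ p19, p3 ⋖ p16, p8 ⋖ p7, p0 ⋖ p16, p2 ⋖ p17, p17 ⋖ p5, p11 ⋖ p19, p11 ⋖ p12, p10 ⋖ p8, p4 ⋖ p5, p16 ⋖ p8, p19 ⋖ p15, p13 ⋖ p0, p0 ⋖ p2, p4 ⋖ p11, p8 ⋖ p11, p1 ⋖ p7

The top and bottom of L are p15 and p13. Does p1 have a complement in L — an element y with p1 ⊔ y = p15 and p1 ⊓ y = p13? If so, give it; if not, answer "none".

p17

Need y with p1 ∨ y = p15 and p1 ∧ y = p13.
Checking each element gives: p17.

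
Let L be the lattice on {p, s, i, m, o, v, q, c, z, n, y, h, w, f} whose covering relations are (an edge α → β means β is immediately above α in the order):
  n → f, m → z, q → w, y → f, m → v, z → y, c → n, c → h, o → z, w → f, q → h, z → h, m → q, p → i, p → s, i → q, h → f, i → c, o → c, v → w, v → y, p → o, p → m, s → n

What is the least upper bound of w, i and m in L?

Common upper bounds of {w, i, m}: f, w.
The least among these is w.

w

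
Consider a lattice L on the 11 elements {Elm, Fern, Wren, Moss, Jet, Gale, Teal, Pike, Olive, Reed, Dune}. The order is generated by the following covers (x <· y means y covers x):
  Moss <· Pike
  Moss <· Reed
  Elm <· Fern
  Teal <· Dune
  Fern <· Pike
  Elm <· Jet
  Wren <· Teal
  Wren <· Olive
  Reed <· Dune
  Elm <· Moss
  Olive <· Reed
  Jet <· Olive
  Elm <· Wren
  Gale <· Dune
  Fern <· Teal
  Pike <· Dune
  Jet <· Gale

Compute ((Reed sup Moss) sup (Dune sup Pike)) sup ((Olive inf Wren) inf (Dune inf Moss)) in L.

Reed ∨ Moss = Reed
Dune ∨ Pike = Dune
Reed ∨ Dune = Dune
Olive ∧ Wren = Wren
Dune ∧ Moss = Moss
Wren ∧ Moss = Elm
Dune ∨ Elm = Dune

Dune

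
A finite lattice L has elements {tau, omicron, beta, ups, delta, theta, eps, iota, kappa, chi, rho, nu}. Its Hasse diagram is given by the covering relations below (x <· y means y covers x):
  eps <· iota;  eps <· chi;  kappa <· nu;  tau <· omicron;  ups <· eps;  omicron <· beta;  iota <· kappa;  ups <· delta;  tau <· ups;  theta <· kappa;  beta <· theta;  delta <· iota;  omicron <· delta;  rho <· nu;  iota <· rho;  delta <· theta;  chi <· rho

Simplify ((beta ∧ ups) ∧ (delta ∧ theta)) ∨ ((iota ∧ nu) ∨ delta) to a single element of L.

beta ∧ ups = tau
delta ∧ theta = delta
tau ∧ delta = tau
iota ∧ nu = iota
iota ∨ delta = iota
tau ∨ iota = iota

iota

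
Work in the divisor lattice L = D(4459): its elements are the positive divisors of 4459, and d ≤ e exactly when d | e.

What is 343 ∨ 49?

343

Common upper bounds of {343, 49}: 343, 4459.
The least among these is 343.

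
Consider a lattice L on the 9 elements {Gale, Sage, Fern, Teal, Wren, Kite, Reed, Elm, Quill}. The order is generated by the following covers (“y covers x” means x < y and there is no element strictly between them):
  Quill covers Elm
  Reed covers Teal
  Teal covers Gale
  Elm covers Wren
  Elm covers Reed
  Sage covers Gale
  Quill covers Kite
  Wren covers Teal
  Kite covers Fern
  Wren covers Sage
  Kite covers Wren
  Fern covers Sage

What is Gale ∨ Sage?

Common upper bounds of {Gale, Sage}: Elm, Fern, Kite, Quill, Sage, Wren.
The least among these is Sage.

Sage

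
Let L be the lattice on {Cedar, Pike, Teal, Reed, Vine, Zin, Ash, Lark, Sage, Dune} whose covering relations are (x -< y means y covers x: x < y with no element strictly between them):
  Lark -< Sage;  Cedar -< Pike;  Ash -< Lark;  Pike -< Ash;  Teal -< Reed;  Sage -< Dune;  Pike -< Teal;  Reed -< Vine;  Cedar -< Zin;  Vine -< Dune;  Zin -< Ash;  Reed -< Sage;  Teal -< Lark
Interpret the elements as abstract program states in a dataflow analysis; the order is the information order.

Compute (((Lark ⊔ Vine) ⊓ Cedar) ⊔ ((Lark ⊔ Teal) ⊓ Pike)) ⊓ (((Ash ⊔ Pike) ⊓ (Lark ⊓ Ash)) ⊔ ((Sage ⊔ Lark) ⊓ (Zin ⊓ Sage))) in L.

Pike

Lark ∨ Vine = Dune
Dune ∧ Cedar = Cedar
Lark ∨ Teal = Lark
Lark ∧ Pike = Pike
Cedar ∨ Pike = Pike
Ash ∨ Pike = Ash
Lark ∧ Ash = Ash
Ash ∧ Ash = Ash
Sage ∨ Lark = Sage
Zin ∧ Sage = Zin
Sage ∧ Zin = Zin
Ash ∨ Zin = Ash
Pike ∧ Ash = Pike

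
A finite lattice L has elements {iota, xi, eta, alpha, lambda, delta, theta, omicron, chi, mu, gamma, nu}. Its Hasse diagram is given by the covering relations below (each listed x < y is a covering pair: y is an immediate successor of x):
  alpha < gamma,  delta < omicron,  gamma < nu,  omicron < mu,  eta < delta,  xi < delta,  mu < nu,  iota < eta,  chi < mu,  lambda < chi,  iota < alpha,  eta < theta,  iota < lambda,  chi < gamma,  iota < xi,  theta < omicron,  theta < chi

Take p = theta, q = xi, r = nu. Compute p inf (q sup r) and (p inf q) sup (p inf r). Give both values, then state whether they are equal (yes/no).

theta; theta; yes

q sup r = nu, so p inf (q sup r) = theta inf nu = theta.
p inf q = iota and p inf r = theta, so (p inf q) sup (p inf r) = iota sup theta = theta.
Equal: yes.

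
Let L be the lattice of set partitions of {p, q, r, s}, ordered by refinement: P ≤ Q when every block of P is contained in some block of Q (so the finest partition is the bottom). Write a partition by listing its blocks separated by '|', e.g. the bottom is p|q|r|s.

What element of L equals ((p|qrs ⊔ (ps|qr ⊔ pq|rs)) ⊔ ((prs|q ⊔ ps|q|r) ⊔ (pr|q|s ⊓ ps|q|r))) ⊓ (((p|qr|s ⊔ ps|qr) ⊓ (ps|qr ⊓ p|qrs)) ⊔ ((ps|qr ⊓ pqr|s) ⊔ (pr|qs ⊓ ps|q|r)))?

p|qr|s

ps|qr ∨ pq|rs = pqrs
p|qrs ∨ pqrs = pqrs
prs|q ∨ ps|q|r = prs|q
pr|q|s ∧ ps|q|r = p|q|r|s
prs|q ∨ p|q|r|s = prs|q
pqrs ∨ prs|q = pqrs
p|qr|s ∨ ps|qr = ps|qr
ps|qr ∧ p|qrs = p|qr|s
ps|qr ∧ p|qr|s = p|qr|s
ps|qr ∧ pqr|s = p|qr|s
pr|qs ∧ ps|q|r = p|q|r|s
p|qr|s ∨ p|q|r|s = p|qr|s
p|qr|s ∨ p|qr|s = p|qr|s
pqrs ∧ p|qr|s = p|qr|s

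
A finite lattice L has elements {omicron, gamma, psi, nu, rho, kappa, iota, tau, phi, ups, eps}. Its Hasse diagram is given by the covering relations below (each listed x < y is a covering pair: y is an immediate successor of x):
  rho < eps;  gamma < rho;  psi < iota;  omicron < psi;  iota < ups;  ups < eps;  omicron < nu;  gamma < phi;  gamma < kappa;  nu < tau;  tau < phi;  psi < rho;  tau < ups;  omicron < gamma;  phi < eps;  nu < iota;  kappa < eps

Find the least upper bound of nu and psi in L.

Common upper bounds of {nu, psi}: eps, iota, ups.
The least among these is iota.

iota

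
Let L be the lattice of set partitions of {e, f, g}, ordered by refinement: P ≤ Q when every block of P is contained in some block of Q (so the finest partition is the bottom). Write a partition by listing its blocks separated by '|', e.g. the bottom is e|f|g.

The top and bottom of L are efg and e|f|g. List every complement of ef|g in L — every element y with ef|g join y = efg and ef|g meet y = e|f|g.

eg|f, e|fg

Need y with ef|g ∨ y = efg and ef|g ∧ y = e|f|g.
Checking each element gives: eg|f, e|fg.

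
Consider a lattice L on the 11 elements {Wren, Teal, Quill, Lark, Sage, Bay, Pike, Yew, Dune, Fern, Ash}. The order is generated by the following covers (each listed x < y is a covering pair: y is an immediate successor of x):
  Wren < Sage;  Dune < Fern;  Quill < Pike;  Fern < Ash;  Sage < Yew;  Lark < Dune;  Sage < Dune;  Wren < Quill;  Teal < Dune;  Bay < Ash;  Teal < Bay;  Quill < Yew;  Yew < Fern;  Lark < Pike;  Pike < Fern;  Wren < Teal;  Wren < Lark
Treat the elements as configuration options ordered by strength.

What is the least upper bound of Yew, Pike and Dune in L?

Common upper bounds of {Yew, Pike, Dune}: Ash, Fern.
The least among these is Fern.

Fern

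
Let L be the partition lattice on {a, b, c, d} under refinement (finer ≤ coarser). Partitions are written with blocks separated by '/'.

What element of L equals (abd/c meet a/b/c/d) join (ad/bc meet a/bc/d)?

a/bc/d

abd/c ∧ a/b/c/d = a/b/c/d
ad/bc ∧ a/bc/d = a/bc/d
a/b/c/d ∨ a/bc/d = a/bc/d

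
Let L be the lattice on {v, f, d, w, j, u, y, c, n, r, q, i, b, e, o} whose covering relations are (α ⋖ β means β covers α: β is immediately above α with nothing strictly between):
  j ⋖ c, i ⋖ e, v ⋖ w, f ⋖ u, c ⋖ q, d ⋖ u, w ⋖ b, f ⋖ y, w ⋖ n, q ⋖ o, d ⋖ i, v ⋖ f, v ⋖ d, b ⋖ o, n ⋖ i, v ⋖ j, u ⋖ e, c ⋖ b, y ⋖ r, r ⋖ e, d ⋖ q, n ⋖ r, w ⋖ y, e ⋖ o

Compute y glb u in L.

f

y ∧ u = f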